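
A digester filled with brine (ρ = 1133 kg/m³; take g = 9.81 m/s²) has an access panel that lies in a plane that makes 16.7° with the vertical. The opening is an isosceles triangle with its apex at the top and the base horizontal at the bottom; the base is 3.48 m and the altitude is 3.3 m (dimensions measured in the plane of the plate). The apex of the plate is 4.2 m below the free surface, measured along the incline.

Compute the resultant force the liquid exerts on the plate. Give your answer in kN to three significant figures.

F ≈ 391 kN

γ = ρg = 1133 × 9.81 / 1000 = 11.11473 kN/m³.
The plate makes 16.7° with the vertical, i.e. θ = 90° − 16.7° = 73.3° to the horizontal. Measuring y along the incline from the free-surface line, vertical depth h = y·sinθ with sinθ = 0.957822.
With the apex up, the centroid sits 2h/3 = 2 × 3.3/3 = 2.2 m below the apex, so y_c = 4.2 + 2.2 = 6.4 m and h_c = 6.4 × 0.957822 = 6.13006 m.
A = ½ × 3.48 × 3.3 = 5.742 m².
Resultant F = γ·h_c·A = 11.11473 × 6.13006 × 5.742 = 391.225 kN.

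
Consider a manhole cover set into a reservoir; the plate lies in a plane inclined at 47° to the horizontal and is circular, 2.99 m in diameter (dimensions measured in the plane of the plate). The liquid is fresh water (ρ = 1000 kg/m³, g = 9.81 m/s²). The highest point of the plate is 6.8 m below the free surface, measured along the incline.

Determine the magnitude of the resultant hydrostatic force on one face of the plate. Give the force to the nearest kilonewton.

γ = ρg = 1000 × 9.81 = 9810 N/m³ = 9.81 kN/m³.
Let θ = 47° be the plate's angle to the horizontal; measure y along the incline from where the plane meets the free surface. Vertical depth h = y·sinθ with sinθ = 0.731354.
The centroid is at the centre, 1.495 m below the top of the plate, so y_c = 6.8 + 1.495 = 8.295 m and h_c = 8.295 × 0.731354 = 6.06658 m.
A = π(1.495)² = 7.02154 m².
Resultant F = γ·h_c·A = 9.81 × 6.06658 × 7.02154 = 417.874 kN.

F ≈ 418 kN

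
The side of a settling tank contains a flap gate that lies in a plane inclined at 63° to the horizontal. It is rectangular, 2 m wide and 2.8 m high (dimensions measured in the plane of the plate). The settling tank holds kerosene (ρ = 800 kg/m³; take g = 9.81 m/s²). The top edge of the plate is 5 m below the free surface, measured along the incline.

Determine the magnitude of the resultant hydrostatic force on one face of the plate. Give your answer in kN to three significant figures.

γ = ρg = 800 × 9.81 / 1000 = 7.848 kN/m³.
Let θ = 63° be the plate's angle to the horizontal; measure y along the incline from where the plane meets the free surface. Vertical depth h = y·sinθ with sinθ = 0.891007.
The centroid lies 2.8/2 = 1.4 m below the top edge, so y_c = 5 + 1.4 = 6.4 m and h_c = 6.4 × 0.891007 = 5.70244 m.
A = 2 × 2.8 = 5.6 m².
Resultant F = γ·h_c·A = 7.848 × 5.70244 × 5.6 = 250.615 kN.

F ≈ 251 kN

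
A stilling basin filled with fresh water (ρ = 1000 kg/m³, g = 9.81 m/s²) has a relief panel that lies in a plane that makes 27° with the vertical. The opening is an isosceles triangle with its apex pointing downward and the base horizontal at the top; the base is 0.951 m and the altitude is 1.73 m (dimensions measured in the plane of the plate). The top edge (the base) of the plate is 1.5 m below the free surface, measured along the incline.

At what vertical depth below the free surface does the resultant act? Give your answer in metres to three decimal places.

γ = ρg = 1000 × 9.81 = 9810 N/m³ = 9.81 kN/m³.
The plate makes 27° with the vertical, i.e. θ = 90° − 27° = 63° to the horizontal. Measuring y along the incline from the free-surface line, vertical depth h = y·sinθ with sinθ = 0.891007.
With the apex down, the centroid sits h/3 = 1.73/3 = 0.576667 m below the base (the top edge), so y_c = 1.5 + 0.576667 = 2.07667 m and h_c = 2.07667 × 0.891007 = 1.85033 m.
A = ½ × 0.951 × 1.73 = 0.822615 m².
Resultant F = γ·h_c·A = 9.81 × 1.85033 × 0.822615 = 14.9319 kN.
I_c = b·h³/36 = 0.951 × 1.73³/36 = 0.136778 m⁴.
Centre of pressure: y_p = y_c + I_c/(y_c·A) = 2.07667 + 0.136778/(2.07667 × 0.822615) = 2.07667 + 0.0800667 = 2.15674 m along the plane.
Vertically, h_p = y_p·sinθ = 2.15674 × 0.891007 = 1.92167 m.

h_p = 1.922 m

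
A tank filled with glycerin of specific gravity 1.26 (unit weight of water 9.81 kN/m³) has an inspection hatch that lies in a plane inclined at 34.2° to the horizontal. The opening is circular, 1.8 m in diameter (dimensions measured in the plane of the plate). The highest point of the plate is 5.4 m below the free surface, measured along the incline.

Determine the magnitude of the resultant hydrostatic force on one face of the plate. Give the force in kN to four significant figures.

F ≈ 111.4 kN

γ = 1.26 × 9.81 = 12.3606 kN/m³.
Let θ = 34.2° be the plate's angle to the horizontal; measure y along the incline from where the plane meets the free surface. Vertical depth h = y·sinθ with sinθ = 0.562083.
The centroid is at the centre, 0.9 m below the top of the plate, so y_c = 5.4 + 0.9 = 6.3 m and h_c = 6.3 × 0.562083 = 3.54112 m.
A = π(0.9)² = 2.54469 m².
Resultant F = γ·h_c·A = 12.3606 × 3.54112 × 2.54469 = 111.382 kN.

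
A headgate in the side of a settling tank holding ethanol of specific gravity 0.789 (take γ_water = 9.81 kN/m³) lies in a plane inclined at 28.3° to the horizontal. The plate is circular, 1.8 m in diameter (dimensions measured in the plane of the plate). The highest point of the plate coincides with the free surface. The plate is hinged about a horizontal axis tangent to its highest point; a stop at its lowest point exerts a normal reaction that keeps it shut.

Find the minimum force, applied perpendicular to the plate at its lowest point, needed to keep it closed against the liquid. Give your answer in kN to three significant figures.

γ = 0.789 × 9.81 = 7.74009 kN/m³.
Let θ = 28.3° be the plate's angle to the horizontal; measure y along the incline from where the plane meets the free surface. Vertical depth h = y·sinθ with sinθ = 0.474088.
The centroid is at the centre, 0.9 m below the top of the plate, so y_c = 0.9 m and h_c = 0.9 × 0.474088 = 0.426679 m.
A = π(0.9)² = 2.54469 m².
Resultant F = γ·h_c·A = 7.74009 × 0.426679 × 2.54469 = 8.40392 kN.
I_c = πr⁴/4 = π × 0.9⁴/4 = 0.5153 m⁴.
Centre of pressure: y_p = y_c + I_c/(y_c·A) = 0.9 + 0.5153/(0.9 × 2.54469) = 0.9 + 0.225 = 1.125 m along the plane.
The resultant acts 0.9 + 0.225 = 1.125 m (along the plate) below the hinge at the top edge, so the moment about the hinge is M = F × 1.125 = 8.40392 × 1.125 = 9.45441 kN·m.
A normal force at the bottom, 1.8 m from the hinge, must supply this moment: P = 9.45441/1.8 = 5.25245 kN.

P ≈ 5.25 kN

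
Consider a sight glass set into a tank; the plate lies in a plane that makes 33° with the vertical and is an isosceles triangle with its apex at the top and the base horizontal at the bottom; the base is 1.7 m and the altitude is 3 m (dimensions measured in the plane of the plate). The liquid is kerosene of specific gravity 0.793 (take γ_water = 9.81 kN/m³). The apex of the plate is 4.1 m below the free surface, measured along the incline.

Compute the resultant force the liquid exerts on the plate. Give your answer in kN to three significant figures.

γ = 0.793 × 9.81 = 7.77933 kN/m³.
The plate makes 33° with the vertical, i.e. θ = 90° − 33° = 57° to the horizontal. Measuring y along the incline from the free-surface line, vertical depth h = y·sinθ with sinθ = 0.838671.
With the apex up, the centroid sits 2h/3 = 2 × 3/3 = 2 m below the apex, so y_c = 4.1 + 2 = 6.1 m and h_c = 6.1 × 0.838671 = 5.11589 m.
A = ½ × 1.7 × 3 = 2.55 m².
Resultant F = γ·h_c·A = 7.77933 × 5.11589 × 2.55 = 101.485 kN.

F ≈ 101 kN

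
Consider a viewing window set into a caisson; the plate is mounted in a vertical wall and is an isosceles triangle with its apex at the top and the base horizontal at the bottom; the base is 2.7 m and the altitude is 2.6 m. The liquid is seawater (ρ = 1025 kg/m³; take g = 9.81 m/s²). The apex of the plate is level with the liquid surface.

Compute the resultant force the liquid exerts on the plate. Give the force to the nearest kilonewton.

γ = ρg = 1025 × 9.81 / 1000 = 10.05525 kN/m³.
With the apex up, the centroid sits 2h/3 = 2 × 2.6/3 = 1.73333 m below the apex, so the centroid depth is h_c = 1.73333 m.
A = ½ × 2.7 × 2.6 = 3.51 m².
Resultant F = γ·h_c·A = 10.05525 × 1.73333 × 3.51 = 61.176 kN.

F ≈ 61 kN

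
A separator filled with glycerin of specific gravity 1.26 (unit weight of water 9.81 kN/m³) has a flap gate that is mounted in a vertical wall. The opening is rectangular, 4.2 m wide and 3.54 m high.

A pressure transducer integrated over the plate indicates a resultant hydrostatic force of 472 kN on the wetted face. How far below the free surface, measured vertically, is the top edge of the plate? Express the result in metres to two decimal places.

γ = 1.26 × 9.81 = 12.3606 kN/m³.
A = 4.2 × 3.54 = 14.868 m².
From F = γ·h_c·A, the centroid depth is h_c = 472/(12.3606 × 14.868) = 2.56832 m.
The centroid lies 3.54/2 = 1.77 m below the top edge, so the top edge sits at h_top = 2.56832 − 1.77 = 0.79832 m below the surface.

d_top ≈ 0.80 m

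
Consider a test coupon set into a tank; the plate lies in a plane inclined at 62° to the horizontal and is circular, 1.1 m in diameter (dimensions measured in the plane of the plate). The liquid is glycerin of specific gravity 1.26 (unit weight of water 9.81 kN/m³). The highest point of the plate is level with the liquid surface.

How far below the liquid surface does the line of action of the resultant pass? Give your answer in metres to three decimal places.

γ = 1.26 × 9.81 = 12.3606 kN/m³.
Let θ = 62° be the plate's angle to the horizontal; measure y along the incline from where the plane meets the free surface. Vertical depth h = y·sinθ with sinθ = 0.882948.
The centroid is at the centre, 0.55 m below the top of the plate, so y_c = 0.55 m and h_c = 0.55 × 0.882948 = 0.485621 m.
A = π(0.55)² = 0.950332 m².
Resultant F = γ·h_c·A = 12.3606 × 0.485621 × 0.950332 = 5.70443 kN.
I_c = πr⁴/4 = π × 0.55⁴/4 = 0.0718688 m⁴.
Centre of pressure: y_p = y_c + I_c/(y_c·A) = 0.55 + 0.0718688/(0.55 × 0.950332) = 0.55 + 0.1375 = 0.6875 m along the plane.
Vertically, h_p = y_p·sinθ = 0.6875 × 0.882948 = 0.607027 m.

h_p = 0.607 m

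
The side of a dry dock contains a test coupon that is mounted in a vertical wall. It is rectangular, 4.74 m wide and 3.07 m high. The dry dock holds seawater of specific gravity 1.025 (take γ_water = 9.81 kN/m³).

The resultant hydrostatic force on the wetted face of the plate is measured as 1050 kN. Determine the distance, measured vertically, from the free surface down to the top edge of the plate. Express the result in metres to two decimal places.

γ = 1.025 × 9.81 = 10.05525 kN/m³.
A = 4.74 × 3.07 = 14.5518 m².
From F = γ·h_c·A, the centroid depth is h_c = 1050/(10.05525 × 14.5518) = 7.17596 m.
The centroid lies 3.07/2 = 1.535 m below the top edge, so the top edge sits at h_top = 7.17596 − 1.535 = 5.64096 m below the surface.

d_top ≈ 5.64 m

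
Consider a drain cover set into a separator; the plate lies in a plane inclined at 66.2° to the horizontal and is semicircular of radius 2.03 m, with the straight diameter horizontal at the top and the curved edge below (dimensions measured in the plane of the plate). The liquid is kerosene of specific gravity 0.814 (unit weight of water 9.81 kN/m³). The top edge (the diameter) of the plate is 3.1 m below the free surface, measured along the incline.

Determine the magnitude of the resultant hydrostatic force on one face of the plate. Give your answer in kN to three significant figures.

γ = 0.814 × 9.81 = 7.98534 kN/m³.
Let θ = 66.2° be the plate's angle to the horizontal; measure y along the incline from where the plane meets the free surface. Vertical depth h = y·sinθ with sinθ = 0.914960.
The centroid of a semicircle lies 4r/(3π) = 0.861559 m from the diameter, here below the top edge, so y_c = 3.1 + 0.861559 = 3.96156 m and h_c = 3.96156 × 0.914960 = 3.62467 m.
A = πr²/2 = π × 2.03²/2 = 6.47309 m².
Resultant F = γ·h_c·A = 7.98534 × 3.62467 × 6.47309 = 187.359 kN.

F ≈ 187 kN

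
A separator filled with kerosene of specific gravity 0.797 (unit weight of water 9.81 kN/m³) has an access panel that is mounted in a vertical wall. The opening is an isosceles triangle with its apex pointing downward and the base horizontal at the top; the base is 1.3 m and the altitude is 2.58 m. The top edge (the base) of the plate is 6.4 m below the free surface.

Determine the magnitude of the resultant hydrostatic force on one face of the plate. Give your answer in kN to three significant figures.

γ = 0.797 × 9.81 = 7.81857 kN/m³.
With the apex down, the centroid sits h/3 = 2.58/3 = 0.86 m below the base (the top edge), so the centroid depth is h_c = 6.4 + 0.86 = 7.26 m.
A = ½ × 1.3 × 2.58 = 1.677 m².
Resultant F = γ·h_c·A = 7.81857 × 7.26 × 1.677 = 95.1912 kN.

F ≈ 95.2 kN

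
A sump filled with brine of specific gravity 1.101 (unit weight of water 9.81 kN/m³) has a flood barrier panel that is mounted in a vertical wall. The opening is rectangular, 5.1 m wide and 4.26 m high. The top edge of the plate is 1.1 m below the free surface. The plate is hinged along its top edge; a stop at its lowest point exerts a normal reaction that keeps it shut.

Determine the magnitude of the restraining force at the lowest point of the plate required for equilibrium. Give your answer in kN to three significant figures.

P ≈ 462 kN

γ = 1.101 × 9.81 = 10.80081 kN/m³.
The centroid lies 4.26/2 = 2.13 m below the top edge, so the centroid depth is h_c = 1.1 + 2.13 = 3.23 m.
A = 5.1 × 4.26 = 21.726 m².
Resultant F = γ·h_c·A = 10.80081 × 3.23 × 21.726 = 757.947 kN.
I_c = b·h³/12 = 5.1 × 4.26³/12 = 32.8562 m⁴.
Centre of pressure: y_p = y_c + I_c/(y_c·A) = 3.23 + 32.8562/(3.23 × 21.726) = 3.23 + 0.468204 = 3.6982 m along the plane.
The resultant acts 2.13 + 0.468204 = 2.5982 m (along the plate) below the hinge at the top edge, so the moment about the hinge is M = F × 2.5982 = 757.947 × 2.5982 = 1969.3 kN·m.
A normal force at the bottom, 4.26 m from the hinge, must supply this moment: P = 1969.3/4.26 = 462.277 kN.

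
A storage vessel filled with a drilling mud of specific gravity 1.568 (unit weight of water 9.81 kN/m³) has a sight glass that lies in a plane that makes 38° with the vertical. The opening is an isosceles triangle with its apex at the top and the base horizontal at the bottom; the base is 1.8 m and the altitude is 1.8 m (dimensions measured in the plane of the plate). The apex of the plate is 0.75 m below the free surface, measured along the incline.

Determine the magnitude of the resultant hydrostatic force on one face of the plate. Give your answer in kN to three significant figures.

F ≈ 38.3 kN

γ = 1.568 × 9.81 = 15.38208 kN/m³.
The plate makes 38° with the vertical, i.e. θ = 90° − 38° = 52° to the horizontal. Measuring y along the incline from the free-surface line, vertical depth h = y·sinθ with sinθ = 0.788011.
With the apex up, the centroid sits 2h/3 = 2 × 1.8/3 = 1.2 m below the apex, so y_c = 0.75 + 1.2 = 1.95 m and h_c = 1.95 × 0.788011 = 1.53662 m.
A = ½ × 1.8 × 1.8 = 1.62 m².
Resultant F = γ·h_c·A = 15.38208 × 1.53662 × 1.62 = 38.291 kN.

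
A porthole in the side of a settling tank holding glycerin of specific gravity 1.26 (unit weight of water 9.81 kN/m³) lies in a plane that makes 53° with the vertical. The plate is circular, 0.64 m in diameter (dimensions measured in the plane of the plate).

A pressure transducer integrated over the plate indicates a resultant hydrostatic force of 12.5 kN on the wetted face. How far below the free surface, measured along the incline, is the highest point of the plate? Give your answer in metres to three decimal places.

y_top ≈ 4.903 m

γ = 1.26 × 9.81 = 12.3606 kN/m³.
A = π(0.32)² = 0.321699 m².
From F = γ·h_c·A, the centroid depth is h_c = 12.5/(12.3606 × 0.321699) = 3.14355 m.
The plate makes 53° with the vertical, i.e. θ = 90° − 53° = 37° to the horizontal. Measuring y along the incline from the free-surface line, vertical depth h = y·sinθ with sinθ = 0.601815.
Along the incline, y_c = h_c/sinθ = 3.14355/0.601815 = 5.22345 m.
The centroid is at the centre, 0.32 m below the top of the plate, so the highest point sits at y_top = 5.22345 − 0.32 = 4.90345 m along the incline.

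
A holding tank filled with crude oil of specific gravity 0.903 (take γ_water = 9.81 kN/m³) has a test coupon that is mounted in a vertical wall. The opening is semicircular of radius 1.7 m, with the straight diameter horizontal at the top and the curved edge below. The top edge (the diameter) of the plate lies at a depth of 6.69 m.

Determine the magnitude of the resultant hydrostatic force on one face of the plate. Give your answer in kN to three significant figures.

F ≈ 298 kN

γ = 0.903 × 9.81 = 8.85843 kN/m³.
The centroid of a semicircle lies 4r/(3π) = 0.721502 m from the diameter, here below the top edge, so the centroid depth is h_c = 6.69 + 0.721502 = 7.4115 m.
A = πr²/2 = π × 1.7²/2 = 4.5396 m².
Resultant F = γ·h_c·A = 8.85843 × 7.4115 × 4.5396 = 298.044 kN.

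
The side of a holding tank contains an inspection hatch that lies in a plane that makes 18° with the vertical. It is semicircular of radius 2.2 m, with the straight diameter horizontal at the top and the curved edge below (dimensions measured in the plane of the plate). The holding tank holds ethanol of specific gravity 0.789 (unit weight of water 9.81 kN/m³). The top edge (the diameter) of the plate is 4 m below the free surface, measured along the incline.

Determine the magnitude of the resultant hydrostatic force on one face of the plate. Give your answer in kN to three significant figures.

γ = 0.789 × 9.81 = 7.74009 kN/m³.
The plate makes 18° with the vertical, i.e. θ = 90° − 18° = 72° to the horizontal. Measuring y along the incline from the free-surface line, vertical depth h = y·sinθ with sinθ = 0.951057.
The centroid of a semicircle lies 4r/(3π) = 0.933709 m from the diameter, here below the top edge, so y_c = 4 + 0.933709 = 4.93371 m and h_c = 4.93371 × 0.951057 = 4.69224 m.
A = πr²/2 = π × 2.2²/2 = 7.60265 m².
Resultant F = γ·h_c·A = 7.74009 × 4.69224 × 7.60265 = 276.116 kN.

F ≈ 276 kN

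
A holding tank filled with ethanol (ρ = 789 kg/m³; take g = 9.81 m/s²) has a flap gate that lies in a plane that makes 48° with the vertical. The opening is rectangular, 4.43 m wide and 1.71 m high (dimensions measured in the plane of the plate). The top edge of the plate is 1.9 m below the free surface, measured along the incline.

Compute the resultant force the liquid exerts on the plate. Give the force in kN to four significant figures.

γ = ρg = 789 × 9.81 / 1000 = 7.74009 kN/m³.
The plate makes 48° with the vertical, i.e. θ = 90° − 48° = 42° to the horizontal. Measuring y along the incline from the free-surface line, vertical depth h = y·sinθ with sinθ = 0.669131.
The centroid lies 1.71/2 = 0.855 m below the top edge, so y_c = 1.9 + 0.855 = 2.755 m and h_c = 2.755 × 0.669131 = 1.84346 m.
A = 4.43 × 1.71 = 7.5753 m².
Resultant F = γ·h_c·A = 7.74009 × 1.84346 × 7.5753 = 108.089 kN.

F ≈ 108.1 kN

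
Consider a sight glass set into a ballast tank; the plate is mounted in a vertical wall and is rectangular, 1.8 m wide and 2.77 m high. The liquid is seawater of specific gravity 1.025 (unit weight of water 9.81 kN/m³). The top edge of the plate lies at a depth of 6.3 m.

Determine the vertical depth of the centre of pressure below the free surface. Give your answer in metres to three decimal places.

h_p = 7.768 m

γ = 1.025 × 9.81 = 10.05525 kN/m³.
The centroid lies 2.77/2 = 1.385 m below the top edge, so the centroid depth is h_c = 6.3 + 1.385 = 7.685 m.
A = 1.8 × 2.77 = 4.986 m².
Resultant F = γ·h_c·A = 10.05525 × 7.685 × 4.986 = 385.291 kN.
I_c = b·h³/12 = 1.8 × 2.77³/12 = 3.18809 m⁴.
Centre of pressure: y_p = y_c + I_c/(y_c·A) = 7.685 + 3.18809/(7.685 × 4.986) = 7.685 + 0.0832021 = 7.7682 m along the plane.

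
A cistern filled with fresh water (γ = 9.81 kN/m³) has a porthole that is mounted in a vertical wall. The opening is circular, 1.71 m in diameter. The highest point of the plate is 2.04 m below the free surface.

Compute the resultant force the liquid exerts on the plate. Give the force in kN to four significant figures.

γ = 9.81 kN/m³.
The centroid is at the centre, 0.855 m below the top of the plate, so the centroid depth is h_c = 2.04 + 0.855 = 2.895 m.
A = π(0.855)² = 2.29658 m².
Resultant F = γ·h_c·A = 9.81 × 2.895 × 2.29658 = 65.2228 kN.

F ≈ 65.22 kN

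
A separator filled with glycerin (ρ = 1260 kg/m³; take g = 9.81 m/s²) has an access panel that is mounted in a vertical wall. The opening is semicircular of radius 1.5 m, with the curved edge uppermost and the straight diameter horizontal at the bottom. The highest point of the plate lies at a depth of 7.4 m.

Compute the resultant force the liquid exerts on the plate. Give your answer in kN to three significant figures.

F ≈ 361 kN

γ = ρg = 1260 × 9.81 / 1000 = 12.3606 kN/m³.
The centroid lies 4r/(3π) = 0.63662 m above the diameter, so r − 4r/(3π) = 1.5 − 0.63662 = 0.86338 m below the topmost point, so the centroid depth is h_c = 7.4 + 0.86338 = 8.26338 m.
A = πr²/2 = π × 1.5²/2 = 3.53429 m².
Resultant F = γ·h_c·A = 12.3606 × 8.26338 × 3.53429 = 360.994 kN.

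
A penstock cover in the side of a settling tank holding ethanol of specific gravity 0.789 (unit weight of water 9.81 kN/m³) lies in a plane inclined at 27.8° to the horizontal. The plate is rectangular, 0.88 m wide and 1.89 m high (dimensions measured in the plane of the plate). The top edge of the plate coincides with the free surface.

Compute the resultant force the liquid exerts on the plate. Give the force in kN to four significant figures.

γ = 0.789 × 9.81 = 7.74009 kN/m³.
Let θ = 27.8° be the plate's angle to the horizontal; measure y along the incline from where the plane meets the free surface. Vertical depth h = y·sinθ with sinθ = 0.466387.
The centroid lies 1.89/2 = 0.945 m below the top edge, so y_c = 0.945 m and h_c = 0.945 × 0.466387 = 0.440736 m.
A = 0.88 × 1.89 = 1.6632 m².
Resultant F = γ·h_c·A = 7.74009 × 0.440736 × 1.6632 = 5.67373 kN.

F ≈ 5.674 kN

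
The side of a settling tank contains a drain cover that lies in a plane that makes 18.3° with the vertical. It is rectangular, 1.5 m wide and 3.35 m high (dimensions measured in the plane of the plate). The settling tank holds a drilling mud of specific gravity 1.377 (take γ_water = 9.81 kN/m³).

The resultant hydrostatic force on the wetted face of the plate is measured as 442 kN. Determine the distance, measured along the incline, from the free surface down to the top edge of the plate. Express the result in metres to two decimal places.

y_top ≈ 5.18 m

γ = 1.377 × 9.81 = 13.50837 kN/m³.
A = 1.5 × 3.35 = 5.025 m².
From F = γ·h_c·A, the centroid depth is h_c = 442/(13.50837 × 5.025) = 6.51153 m.
The plate makes 18.3° with the vertical, i.e. θ = 90° − 18.3° = 71.7° to the horizontal. Measuring y along the incline from the free-surface line, vertical depth h = y·sinθ with sinθ = 0.949425.
Along the incline, y_c = h_c/sinθ = 6.51153/0.949425 = 6.85839 m.
The centroid lies 3.35/2 = 1.675 m below the top edge, so the top edge sits at y_top = 6.85839 − 1.675 = 5.18339 m along the incline.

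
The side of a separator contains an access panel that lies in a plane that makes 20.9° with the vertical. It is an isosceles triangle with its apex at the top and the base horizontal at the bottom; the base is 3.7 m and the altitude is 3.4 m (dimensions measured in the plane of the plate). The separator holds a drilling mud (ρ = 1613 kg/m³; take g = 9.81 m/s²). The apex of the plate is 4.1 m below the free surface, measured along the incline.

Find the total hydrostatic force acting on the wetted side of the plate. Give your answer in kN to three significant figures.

F ≈ 592 kN

γ = ρg = 1613 × 9.81 / 1000 = 15.82353 kN/m³.
The plate makes 20.9° with the vertical, i.e. θ = 90° − 20.9° = 69.1° to the horizontal. Measuring y along the incline from the free-surface line, vertical depth h = y·sinθ with sinθ = 0.934204.
With the apex up, the centroid sits 2h/3 = 2 × 3.4/3 = 2.26667 m below the apex, so y_c = 4.1 + 2.26667 = 6.36667 m and h_c = 6.36667 × 0.934204 = 5.94777 m.
A = ½ × 3.7 × 3.4 = 6.29 m².
Resultant F = γ·h_c·A = 15.82353 × 5.94777 × 6.29 = 591.982 kN.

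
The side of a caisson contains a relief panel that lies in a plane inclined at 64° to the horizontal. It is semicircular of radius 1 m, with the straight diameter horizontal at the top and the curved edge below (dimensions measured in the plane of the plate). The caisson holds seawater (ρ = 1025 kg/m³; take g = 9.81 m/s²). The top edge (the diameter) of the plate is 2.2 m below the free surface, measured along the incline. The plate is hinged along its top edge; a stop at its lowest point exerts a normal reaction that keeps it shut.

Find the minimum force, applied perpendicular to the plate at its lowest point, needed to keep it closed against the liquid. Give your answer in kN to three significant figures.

γ = ρg = 1025 × 9.81 / 1000 = 10.05525 kN/m³.
Let θ = 64° be the plate's angle to the horizontal; measure y along the incline from where the plane meets the free surface. Vertical depth h = y·sinθ with sinθ = 0.898794.
The centroid of a semicircle lies 4r/(3π) = 0.424413 m from the diameter, here below the top edge, so y_c = 2.2 + 0.424413 = 2.62441 m and h_c = 2.62441 × 0.898794 = 2.3588 m.
A = πr²/2 = π × 1²/2 = 1.5708 m².
Resultant F = γ·h_c·A = 10.05525 × 2.3588 × 1.5708 = 37.2567 kN.
I_c = (π/8 − 8/(9π))·r⁴ = 0.109757 × 1⁴ = 0.109757 m⁴.
Centre of pressure: y_p = y_c + I_c/(y_c·A) = 2.62441 + 0.109757/(2.62441 × 1.5708) = 2.62441 + 0.0266244 = 2.65103 m along the plane.
The resultant acts 0.424413 + 0.0266244 = 0.451037 m (along the plate) below the hinge at the top edge, so the moment about the hinge is M = F × 0.451037 = 37.2567 × 0.451037 = 16.8042 kN·m.
A normal force at the bottom, 1 m from the hinge, must supply this moment: P = 16.8042/1 = 16.8042 kN.

P ≈ 16.8 kN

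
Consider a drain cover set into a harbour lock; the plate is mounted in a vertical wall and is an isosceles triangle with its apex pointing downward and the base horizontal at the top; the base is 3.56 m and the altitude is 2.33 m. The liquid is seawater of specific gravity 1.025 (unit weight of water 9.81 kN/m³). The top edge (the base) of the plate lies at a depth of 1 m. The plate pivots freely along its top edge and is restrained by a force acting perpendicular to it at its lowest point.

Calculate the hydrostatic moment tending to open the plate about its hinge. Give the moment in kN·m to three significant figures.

γ = 1.025 × 9.81 = 10.05525 kN/m³.
With the apex down, the centroid sits h/3 = 2.33/3 = 0.776667 m below the base (the top edge), so the centroid depth is h_c = 1 + 0.776667 = 1.77667 m.
A = ½ × 3.56 × 2.33 = 4.1474 m².
Resultant F = γ·h_c·A = 10.05525 × 1.77667 × 4.1474 = 74.0927 kN.
I_c = b·h³/36 = 3.56 × 2.33³/36 = 1.25088 m⁴.
Centre of pressure: y_p = y_c + I_c/(y_c·A) = 1.77667 + 1.25088/(1.77667 × 4.1474) = 1.77667 + 0.169759 = 1.94643 m along the plane.
The resultant acts 0.776667 + 0.169759 = 0.946426 m (along the plate) below the hinge at the top edge, so the moment about the hinge is M = F × 0.946426 = 74.0927 × 0.946426 = 70.1233 kN·m.

M ≈ 70.1 kN·m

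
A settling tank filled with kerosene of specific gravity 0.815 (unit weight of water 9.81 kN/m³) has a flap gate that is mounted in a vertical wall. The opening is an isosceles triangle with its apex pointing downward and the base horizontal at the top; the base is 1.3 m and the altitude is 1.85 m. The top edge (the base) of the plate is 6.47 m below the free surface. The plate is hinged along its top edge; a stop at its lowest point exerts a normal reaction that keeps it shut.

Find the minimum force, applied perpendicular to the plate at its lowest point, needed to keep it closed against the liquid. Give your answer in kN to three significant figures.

γ = 0.815 × 9.81 = 7.99515 kN/m³.
With the apex down, the centroid sits h/3 = 1.85/3 = 0.616667 m below the base (the top edge), so the centroid depth is h_c = 6.47 + 0.616667 = 7.08667 m.
A = ½ × 1.3 × 1.85 = 1.2025 m².
Resultant F = γ·h_c·A = 7.99515 × 7.08667 × 1.2025 = 68.1324 kN.
I_c = b·h³/36 = 1.3 × 1.85³/36 = 0.228642 m⁴.
Centre of pressure: y_p = y_c + I_c/(y_c·A) = 7.08667 + 0.228642/(7.08667 × 1.2025) = 7.08667 + 0.0268305 = 7.1135 m along the plane.
The resultant acts 0.616667 + 0.0268305 = 0.643497 m (along the plate) below the hinge at the top edge, so the moment about the hinge is M = F × 0.643497 = 68.1324 × 0.643497 = 43.843 kN·m.
A normal force at the bottom, 1.85 m from the hinge, must supply this moment: P = 43.843/1.85 = 23.6989 kN.

P ≈ 23.7 kN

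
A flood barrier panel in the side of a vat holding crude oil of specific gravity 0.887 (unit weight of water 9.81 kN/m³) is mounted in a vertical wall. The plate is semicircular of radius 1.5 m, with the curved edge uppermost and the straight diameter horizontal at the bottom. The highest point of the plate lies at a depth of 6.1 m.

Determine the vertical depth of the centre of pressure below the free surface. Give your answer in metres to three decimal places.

γ = 0.887 × 9.81 = 8.70147 kN/m³.
The centroid lies 4r/(3π) = 0.63662 m above the diameter, so r − 4r/(3π) = 1.5 − 0.63662 = 0.86338 m below the topmost point, so the centroid depth is h_c = 6.1 + 0.86338 = 6.96338 m.
A = πr²/2 = π × 1.5²/2 = 3.53429 m².
Resultant F = γ·h_c·A = 8.70147 × 6.96338 × 3.53429 = 214.148 kN.
I_c = (π/8 − 8/(9π))·r⁴ = 0.109757 × 1.5⁴ = 0.555645 m⁴.
Centre of pressure: y_p = y_c + I_c/(y_c·A) = 6.96338 + 0.555645/(6.96338 × 3.53429) = 6.96338 + 0.0225775 = 6.98596 m along the plane.

h_p = 6.986 m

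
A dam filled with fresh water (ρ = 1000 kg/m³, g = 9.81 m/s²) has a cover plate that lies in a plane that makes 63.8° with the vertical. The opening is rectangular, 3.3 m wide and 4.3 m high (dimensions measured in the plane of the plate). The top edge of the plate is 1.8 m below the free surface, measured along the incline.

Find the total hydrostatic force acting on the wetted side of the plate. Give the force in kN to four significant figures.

γ = ρg = 1000 × 9.81 = 9810 N/m³ = 9.81 kN/m³.
The plate makes 63.8° with the vertical, i.e. θ = 90° − 63.8° = 26.2° to the horizontal. Measuring y along the incline from the free-surface line, vertical depth h = y·sinθ with sinθ = 0.441506.
The centroid lies 4.3/2 = 2.15 m below the top edge, so y_c = 1.8 + 2.15 = 3.95 m and h_c = 3.95 × 0.441506 = 1.74395 m.
A = 3.3 × 4.3 = 14.19 m².
Resultant F = γ·h_c·A = 9.81 × 1.74395 × 14.19 = 242.765 kN.

F ≈ 242.8 kN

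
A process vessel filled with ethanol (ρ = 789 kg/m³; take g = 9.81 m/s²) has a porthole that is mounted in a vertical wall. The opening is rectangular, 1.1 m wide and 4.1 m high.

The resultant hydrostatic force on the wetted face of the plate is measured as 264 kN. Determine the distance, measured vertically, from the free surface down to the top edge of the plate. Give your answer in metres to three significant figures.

γ = ρg = 789 × 9.81 / 1000 = 7.74009 kN/m³.
A = 1.1 × 4.1 = 4.51 m².
From F = γ·h_c·A, the centroid depth is h_c = 264/(7.74009 × 4.51) = 7.56278 m.
The centroid lies 4.1/2 = 2.05 m below the top edge, so the top edge sits at h_top = 7.56278 − 2.05 = 5.51278 m below the surface.

d_top ≈ 5.51 m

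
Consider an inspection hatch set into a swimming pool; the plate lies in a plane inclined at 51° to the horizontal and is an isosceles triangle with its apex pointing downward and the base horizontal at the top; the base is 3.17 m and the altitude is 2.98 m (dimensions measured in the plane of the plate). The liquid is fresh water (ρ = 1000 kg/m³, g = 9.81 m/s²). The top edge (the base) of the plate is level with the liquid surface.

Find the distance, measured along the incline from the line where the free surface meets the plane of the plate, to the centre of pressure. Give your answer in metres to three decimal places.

γ = ρg = 1000 × 9.81 = 9810 N/m³ = 9.81 kN/m³.
Let θ = 51° be the plate's angle to the horizontal; measure y along the incline from where the plane meets the free surface. Vertical depth h = y·sinθ with sinθ = 0.777146.
With the apex down, the centroid sits h/3 = 2.98/3 = 0.993333 m below the base (the top edge), so y_c = 0.993333 m and h_c = 0.993333 × 0.777146 = 0.771965 m.
A = ½ × 3.17 × 2.98 = 4.7233 m².
Resultant F = γ·h_c·A = 9.81 × 0.771965 × 4.7233 = 35.7694 kN.
I_c = b·h³/36 = 3.17 × 2.98³/36 = 2.33027 m⁴.
Centre of pressure: y_p = y_c + I_c/(y_c·A) = 0.993333 + 2.33027/(0.993333 × 4.7233) = 0.993333 + 0.496668 = 1.49 m along the plane.

y_p = 1.490 m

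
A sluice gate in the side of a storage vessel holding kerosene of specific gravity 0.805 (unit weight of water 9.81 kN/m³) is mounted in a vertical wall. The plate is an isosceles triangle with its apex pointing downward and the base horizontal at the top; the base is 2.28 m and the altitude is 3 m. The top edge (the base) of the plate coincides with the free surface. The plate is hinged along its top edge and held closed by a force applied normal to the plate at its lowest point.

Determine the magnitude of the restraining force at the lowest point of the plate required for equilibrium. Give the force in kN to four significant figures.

γ = 0.805 × 9.81 = 7.89705 kN/m³.
With the apex down, the centroid sits h/3 = 3/3 = 1 m below the base (the top edge), so the centroid depth is h_c = 1 m.
A = ½ × 2.28 × 3 = 3.42 m².
Resultant F = γ·h_c·A = 7.89705 × 1 × 3.42 = 27.0079 kN.
I_c = b·h³/36 = 2.28 × 3³/36 = 1.71 m⁴.
Centre of pressure: y_p = y_c + I_c/(y_c·A) = 1 + 1.71/(1 × 3.42) = 1 + 0.5 = 1.5 m along the plane.
The resultant acts 1 + 0.5 = 1.5 m (along the plate) below the hinge at the top edge, so the moment about the hinge is M = F × 1.5 = 27.0079 × 1.5 = 40.5118 kN·m.
A normal force at the bottom, 3 m from the hinge, must supply this moment: P = 40.5118/3 = 13.5039 kN.

P ≈ 13.50 kN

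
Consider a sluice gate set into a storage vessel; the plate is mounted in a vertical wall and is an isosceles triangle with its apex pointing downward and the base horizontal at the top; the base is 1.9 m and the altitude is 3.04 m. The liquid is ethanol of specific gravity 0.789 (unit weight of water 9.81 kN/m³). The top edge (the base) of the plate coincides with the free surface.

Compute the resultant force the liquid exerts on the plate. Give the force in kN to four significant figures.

F ≈ 22.65 kN

γ = 0.789 × 9.81 = 7.74009 kN/m³.
With the apex down, the centroid sits h/3 = 3.04/3 = 1.01333 m below the base (the top edge), so the centroid depth is h_c = 1.01333 m.
A = ½ × 1.9 × 3.04 = 2.888 m².
Resultant F = γ·h_c·A = 7.74009 × 1.01333 × 2.888 = 22.6514 kN.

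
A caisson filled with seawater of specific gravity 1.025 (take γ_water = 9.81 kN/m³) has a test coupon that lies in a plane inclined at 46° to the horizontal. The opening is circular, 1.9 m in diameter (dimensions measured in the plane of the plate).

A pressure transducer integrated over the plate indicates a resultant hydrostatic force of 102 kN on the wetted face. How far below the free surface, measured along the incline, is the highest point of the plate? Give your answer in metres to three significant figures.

y_top ≈ 4.02 m

γ = 1.025 × 9.81 = 10.05525 kN/m³.
A = π(0.95)² = 2.83529 m².
From F = γ·h_c·A, the centroid depth is h_c = 102/(10.05525 × 2.83529) = 3.57775 m.
Let θ = 46° be the plate's angle to the horizontal; measure y along the incline from where the plane meets the free surface. Vertical depth h = y·sinθ with sinθ = 0.719340.
Along the incline, y_c = h_c/sinθ = 3.57775/0.719340 = 4.97366 m.
The centroid is at the centre, 0.95 m below the top of the plate, so the highest point sits at y_top = 4.97366 − 0.95 = 4.02366 m along the incline.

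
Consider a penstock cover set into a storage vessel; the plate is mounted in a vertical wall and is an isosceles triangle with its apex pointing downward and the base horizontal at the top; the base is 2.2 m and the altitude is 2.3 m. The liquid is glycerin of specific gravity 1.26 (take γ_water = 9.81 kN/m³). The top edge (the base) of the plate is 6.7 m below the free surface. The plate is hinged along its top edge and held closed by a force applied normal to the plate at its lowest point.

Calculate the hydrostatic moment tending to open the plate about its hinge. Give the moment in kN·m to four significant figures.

M ≈ 188.2 kN·m

γ = 1.26 × 9.81 = 12.3606 kN/m³.
With the apex down, the centroid sits h/3 = 2.3/3 = 0.766667 m below the base (the top edge), so the centroid depth is h_c = 6.7 + 0.766667 = 7.46667 m.
A = ½ × 2.2 × 2.3 = 2.53 m².
Resultant F = γ·h_c·A = 12.3606 × 7.46667 × 2.53 = 233.5 kN.
I_c = b·h³/36 = 2.2 × 2.3³/36 = 0.743539 m⁴.
Centre of pressure: y_p = y_c + I_c/(y_c·A) = 7.46667 + 0.743539/(7.46667 × 2.53) = 7.46667 + 0.0393601 = 7.50603 m along the plane.
The resultant acts 0.766667 + 0.0393601 = 0.806027 m (along the plate) below the hinge at the top edge, so the moment about the hinge is M = F × 0.806027 = 233.5 × 0.806027 = 188.207 kN·m.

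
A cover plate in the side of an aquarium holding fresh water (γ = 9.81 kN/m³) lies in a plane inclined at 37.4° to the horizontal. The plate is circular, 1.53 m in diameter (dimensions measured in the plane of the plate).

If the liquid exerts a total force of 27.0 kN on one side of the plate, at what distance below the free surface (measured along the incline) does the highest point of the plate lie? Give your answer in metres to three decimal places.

y_top ≈ 1.700 m

γ = 9.81 kN/m³.
A = π(0.765)² = 1.83854 m².
From F = γ·h_c·A, the centroid depth is h_c = 27.0/(9.81 × 1.83854) = 1.497 m.
Let θ = 37.4° be the plate's angle to the horizontal; measure y along the incline from where the plane meets the free surface. Vertical depth h = y·sinθ with sinθ = 0.607376.
Along the incline, y_c = h_c/sinθ = 1.497/0.607376 = 2.4647 m.
The centroid is at the centre, 0.765 m below the top of the plate, so the highest point sits at y_top = 2.4647 − 0.765 = 1.6997 m along the incline.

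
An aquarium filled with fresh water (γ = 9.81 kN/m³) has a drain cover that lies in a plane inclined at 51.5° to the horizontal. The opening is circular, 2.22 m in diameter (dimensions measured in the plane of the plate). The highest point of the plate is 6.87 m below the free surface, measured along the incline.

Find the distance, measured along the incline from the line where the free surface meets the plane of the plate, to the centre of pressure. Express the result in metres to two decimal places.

y_p = 8.02 m

γ = 9.81 kN/m³.
Let θ = 51.5° be the plate's angle to the horizontal; measure y along the incline from where the plane meets the free surface. Vertical depth h = y·sinθ with sinθ = 0.782608.
The centroid is at the centre, 1.11 m below the top of the plate, so y_c = 6.87 + 1.11 = 7.98 m and h_c = 7.98 × 0.782608 = 6.24521 m.
A = π(1.11)² = 3.87076 m².
Resultant F = γ·h_c·A = 9.81 × 6.24521 × 3.87076 = 237.144 kN.
I_c = πr⁴/4 = π × 1.11⁴/4 = 1.19229 m⁴.
Centre of pressure: y_p = y_c + I_c/(y_c·A) = 7.98 + 1.19229/(7.98 × 3.87076) = 7.98 + 0.0385996 = 8.0186 m along the plane.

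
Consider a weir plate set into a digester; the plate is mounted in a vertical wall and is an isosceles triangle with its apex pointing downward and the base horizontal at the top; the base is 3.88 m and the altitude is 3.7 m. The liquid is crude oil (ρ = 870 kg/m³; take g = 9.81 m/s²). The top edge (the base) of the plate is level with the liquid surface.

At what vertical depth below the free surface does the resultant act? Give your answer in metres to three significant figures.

γ = ρg = 870 × 9.81 / 1000 = 8.5347 kN/m³.
With the apex down, the centroid sits h/3 = 3.7/3 = 1.23333 m below the base (the top edge), so the centroid depth is h_c = 1.23333 m.
A = ½ × 3.88 × 3.7 = 7.178 m².
Resultant F = γ·h_c·A = 8.5347 × 1.23333 × 7.178 = 75.5564 kN.
I_c = b·h³/36 = 3.88 × 3.7³/36 = 5.45927 m⁴.
Centre of pressure: y_p = y_c + I_c/(y_c·A) = 1.23333 + 5.45927/(1.23333 × 7.178) = 1.23333 + 0.616669 = 1.85 m along the plane.

h_p = 1.85 m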